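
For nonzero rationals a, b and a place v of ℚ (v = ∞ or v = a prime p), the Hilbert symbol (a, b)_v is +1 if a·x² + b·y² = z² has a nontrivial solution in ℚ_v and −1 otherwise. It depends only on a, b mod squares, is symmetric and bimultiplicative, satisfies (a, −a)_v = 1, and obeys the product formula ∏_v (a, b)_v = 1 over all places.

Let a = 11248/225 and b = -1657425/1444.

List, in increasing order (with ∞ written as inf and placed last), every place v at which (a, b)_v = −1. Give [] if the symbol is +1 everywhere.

[2, 11, 19, 41]

(a, b) ≡ (703, -1353) mod (ℚ^×)²; places V = {2, 3, 5, 7, 11, 19, 37, 41, ∞}.
(a,b)_11: α=0, u≡10; β=1, v≡1 (mod 11); (10|11)=-1, (1|11)=+1; sign (−1)^0·-1^1·+1^0 = -1.
(a,b)_∞: sgn(703)=+, sgn(-1353)=−, so +1.
(a,b)_37: α=1, u≡15; β=0, v≡27 (mod 37); (15|37)=-1, (27|37)=+1; sign (−1)^0·-1^0·+1^1 = +1.
(a,b)_5: α=-2, u≡2; β=2, v≡2 (mod 5); (2|5)=-1, (2|5)=-1; sign (−1)^0·-1^2·-1^-2 = +1.
(a,b)_7: α=0, u≡6; β=2, v≡3 (mod 7); (6|7)=-1, (3|7)=-1; sign (−1)^0·-1^2·-1^0 = +1.
(a,b)_19: α=1, u≡18; β=-2, v≡10 (mod 19); (18|19)=-1, (10|19)=-1; sign (−1)^0·-1^-2·-1^1 = -1.
(a,b)_3: α=-2, u≡1; β=1, v≡2 (mod 3); (1|3)=+1, (2|3)=-1; sign (−1)^0·+1^1·-1^-2 = +1.
(a,b)_2: α=4, β=-2; u≡7, v≡7 (mod 8); ε(u)ε(v)=1·1, αω(v)=4·0, βω(u)=-2·0; sum ≡ 1  ⇒  -1.
(a,b)_41: α=0, u≡13; β=1, v≡32 (mod 41); (13|41)=-1, (32|41)=+1; sign (−1)^0·-1^1·+1^0 = -1.
|Ram(703, -1353)| = 4, even; anisotropic at {2, 11, 19, 41}.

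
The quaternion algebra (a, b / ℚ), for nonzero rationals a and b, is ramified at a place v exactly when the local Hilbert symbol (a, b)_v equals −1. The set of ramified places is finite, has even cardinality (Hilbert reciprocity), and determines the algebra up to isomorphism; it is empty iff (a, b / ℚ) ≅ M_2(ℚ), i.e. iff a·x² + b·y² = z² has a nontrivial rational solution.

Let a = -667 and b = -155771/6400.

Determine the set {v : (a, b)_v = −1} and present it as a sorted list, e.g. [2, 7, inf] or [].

Mod squares: a ≡ -667, b ≡ -11. Check v ∈ {∞, 2, 5, 7, 11, 17, 23, 29}.
v=7: a=7^0·(≡5), b=7^2·(≡3) mod 7; (5|7)=-1, (3|7)=-1; (−1)^{0·2·3}·(-1)^2·(-1)^0 = +1.
v=∞: -667 < 0 and -11 < 0  ⇒  (a,b)_∞ = -1.
v=5: a=5^0·(≡3), b=5^-2·(≡4) mod 5; (3|5)=-1, (4|5)=+1; (−1)^{0·-2·2}·(-1)^-2·(+1)^0 = +1.
v=11: a=11^0·(≡4), b=11^1·(≡2) mod 11; (4|11)=+1, (2|11)=-1; (−1)^{0·1·5}·(+1)^1·(-1)^0 = +1.
v=17: a=17^0·(≡13), b=17^2·(≡7) mod 17; (13|17)=+1, (7|17)=-1; (−1)^{0·2·8}·(+1)^2·(-1)^0 = +1.
v=29: a=29^1·(≡6), b=29^0·(≡11) mod 29; (6|29)=+1, (11|29)=-1; (−1)^{1·0·14}·(+1)^0·(-1)^1 = -1.
v=23: a=23^1·(≡17), b=23^0·(≡9) mod 23; (17|23)=-1, (9|23)=+1; (−1)^{1·0·11}·(-1)^0·(+1)^1 = +1.
v=2: v_2(a)=0, v_2(b)=-8; units ≡ 5, 5 (mod 8); ε·ε+αω+βω = 0·0+0·1+-8·1 ≡ 0  ⇒  (a,b)_2 = +1.
Ram(-667, -11) = {29, ∞}; no ℚ_29-point on the conic.

[29, inf]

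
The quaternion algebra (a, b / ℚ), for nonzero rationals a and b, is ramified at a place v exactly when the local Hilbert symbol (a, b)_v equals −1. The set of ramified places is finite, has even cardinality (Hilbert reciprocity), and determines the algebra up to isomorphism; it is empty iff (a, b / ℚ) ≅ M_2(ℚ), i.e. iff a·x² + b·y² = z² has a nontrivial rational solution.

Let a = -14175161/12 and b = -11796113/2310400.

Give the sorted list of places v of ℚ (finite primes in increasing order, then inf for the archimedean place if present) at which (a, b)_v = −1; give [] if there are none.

[17, inf]

Mod squares: a ≡ -3003, b ≡ -17. Check v ∈ {∞, 2, 3, 5, 7, 11, 13, 17, 19}.
v=11: a=11^1·(≡10), b=11^0·(≡3) mod 11; (10|11)=-1, (3|11)=+1; (−1)^{1·0·5}·(-1)^0·(+1)^1 = +1.
v=∞: -3003 < 0 and -17 < 0  ⇒  (a,b)_∞ = -1.
v=3: a=3^-1·(≡1), b=3^0·(≡1) mod 3; (1|3)=+1, (1|3)=+1; (−1)^{-1·0·1}·(+1)^0·(+1)^-1 = +1.
v=17: a=17^2·(≡11), b=17^3·(≡2) mod 17; (11|17)=-1, (2|17)=+1; (−1)^{2·3·8}·(-1)^3·(+1)^2 = -1.
v=19: a=19^0·(≡3), b=19^-2·(≡13) mod 19; (3|19)=-1, (13|19)=-1; (−1)^{0·-2·9}·(-1)^-2·(-1)^0 = +1.
v=13: a=13^1·(≡9), b=13^0·(≡9) mod 13; (9|13)=+1, (9|13)=+1; (−1)^{1·0·6}·(+1)^0·(+1)^1 = +1.
v=2: v_2(a)=-2, v_2(b)=-8; units ≡ 5, 7 (mod 8); ε·ε+αω+βω = 0·1+-2·0+-8·1 ≡ 0  ⇒  (a,b)_2 = +1.
v=5: a=5^0·(≡2), b=5^-2·(≡2) mod 5; (2|5)=-1, (2|5)=-1; (−1)^{0·-2·2}·(-1)^-2·(-1)^0 = +1.
v=7: a=7^3·(≡3), b=7^4·(≡1) mod 7; (3|7)=-1, (1|7)=+1; (−1)^{3·4·3}·(-1)^4·(+1)^3 = +1.
Ram(-3003, -17) = {17, ∞}; no ℚ_17-point on the conic.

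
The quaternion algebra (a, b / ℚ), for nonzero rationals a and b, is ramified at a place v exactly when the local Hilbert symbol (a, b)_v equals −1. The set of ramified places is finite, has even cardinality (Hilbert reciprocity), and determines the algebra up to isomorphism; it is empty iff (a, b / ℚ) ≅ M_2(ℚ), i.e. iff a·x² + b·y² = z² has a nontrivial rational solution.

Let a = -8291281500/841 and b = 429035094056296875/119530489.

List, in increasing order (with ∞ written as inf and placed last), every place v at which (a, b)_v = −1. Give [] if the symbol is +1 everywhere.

Mod squares: a ≡ -215, b ≡ 3. Check v ∈ {∞, 2, 3, 5, 7, 13, 19, 23, 29, 43}.
v=13: a=13^0·(≡2), b=13^-2·(≡10) mod 13; (2|13)=-1, (10|13)=+1; (−1)^{0·-2·6}·(-1)^-2·(+1)^0 = +1.
v=7: a=7^0·(≡2), b=7^2·(≡3) mod 7; (2|7)=+1, (3|7)=-1; (−1)^{0·2·3}·(+1)^2·(-1)^0 = +1.
v=29: a=29^-2·(≡11), b=29^-4·(≡11) mod 29; (11|29)=-1, (11|29)=-1; (−1)^{-2·-4·14}·(-1)^-4·(-1)^-2 = +1.
v=∞: -215 < 0 and 3 > 0  ⇒  (a,b)_∞ = +1.
v=5: a=5^3·(≡3), b=5^6·(≡2) mod 5; (3|5)=-1, (2|5)=-1; (−1)^{3·6·2}·(-1)^6·(-1)^3 = -1.
v=23: a=23^2·(≡15), b=23^4·(≡1) mod 23; (15|23)=-1, (1|23)=+1; (−1)^{2·4·11}·(-1)^4·(+1)^2 = +1.
v=3: a=3^6·(≡1), b=3^1·(≡1) mod 3; (1|3)=+1, (1|3)=+1; (−1)^{6·1·1}·(+1)^1·(+1)^6 = +1.
v=2: v_2(a)=2, v_2(b)=0; units ≡ 1, 3 (mod 8); ε·ε+αω+βω = 0·1+2·1+0·0 ≡ 0  ⇒  (a,b)_2 = +1.
v=43: a=43^1·(≡40), b=43^2·(≡30) mod 43; (40|43)=+1, (30|43)=-1; (−1)^{1·2·21}·(+1)^2·(-1)^1 = -1.
v=19: a=19^0·(≡12), b=19^2·(≡15) mod 19; (12|19)=-1, (15|19)=-1; (−1)^{0·2·9}·(-1)^2·(-1)^0 = +1.
Ram(-215, 3) = {5, 43}; no ℚ_5-point on the conic.

[5, 43]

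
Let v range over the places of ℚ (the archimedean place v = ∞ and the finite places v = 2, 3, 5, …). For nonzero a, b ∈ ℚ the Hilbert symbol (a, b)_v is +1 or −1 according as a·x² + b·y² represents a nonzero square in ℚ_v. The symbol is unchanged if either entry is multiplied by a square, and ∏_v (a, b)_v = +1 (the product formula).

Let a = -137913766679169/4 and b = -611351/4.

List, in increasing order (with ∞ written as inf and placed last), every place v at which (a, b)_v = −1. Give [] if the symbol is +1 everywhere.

(a, b) ≡ (-41, -611351) mod (ℚ^×)²; places V = {2, 3, 13, 31, 37, 41, ∞}.
(a,b)_2: α=-2, β=-2; u≡7, v≡1 (mod 8); ε(u)ε(v)=1·0, αω(v)=-2·0, βω(u)=-2·0; sum ≡ 0  ⇒  +1.
(a,b)_∞: sgn(-41)=−, sgn(-611351)=−, so -1.
(a,b)_3: α=2, u≡1; β=0, v≡1 (mod 3); (1|3)=+1, (1|3)=+1; sign (−1)^0·+1^0·+1^2 = +1.
(a,b)_13: α=2, u≡7; β=1, v≡5 (mod 13); (7|13)=-1, (5|13)=-1; sign (−1)^0·-1^1·-1^2 = -1.
(a,b)_31: α=2, u≡11; β=1, v≡22 (mod 31); (11|31)=-1, (22|31)=-1; sign (−1)^0·-1^1·-1^2 = -1.
(a,b)_37: α=2, u≡27; β=1, v≡4 (mod 37); (27|37)=+1, (4|37)=+1; sign (−1)^0·+1^1·+1^2 = +1.
(a,b)_41: α=3, u≡40; β=1, v≡34 (mod 41); (40|41)=+1, (34|41)=-1; sign (−1)^0·+1^1·-1^3 = -1.
(-41, -611351 / ℚ) ramifies at {13, 31, 41, ∞}: a division algebra.

[13, 31, 41, inf]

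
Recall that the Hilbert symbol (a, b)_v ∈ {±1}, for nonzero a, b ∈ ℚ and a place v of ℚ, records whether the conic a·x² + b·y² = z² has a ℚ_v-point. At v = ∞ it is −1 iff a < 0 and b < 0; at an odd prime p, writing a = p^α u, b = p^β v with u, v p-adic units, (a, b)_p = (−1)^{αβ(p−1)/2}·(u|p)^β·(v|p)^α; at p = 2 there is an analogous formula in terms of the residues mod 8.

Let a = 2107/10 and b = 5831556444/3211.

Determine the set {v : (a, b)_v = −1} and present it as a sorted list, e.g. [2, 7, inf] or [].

[2, 19, 31, 43]

(a, b) ≡ (430, 24149) mod (ℚ^×)²; places V = {2, 3, 5, 7, 13, 17, 19, 31, 41, 43, ∞}.
(a,b)_∞: sgn(430)=+, sgn(24149)=+, so +1.
(a,b)_5: α=-1, u≡1; β=0, v≡4 (mod 5); (1|5)=+1, (4|5)=+1; sign (−1)^0·+1^0·+1^-1 = +1.
(a,b)_43: α=1, u≡35; β=0, v≡7 (mod 43); (35|43)=+1, (7|43)=-1; sign (−1)^0·+1^0·-1^1 = -1.
(a,b)_31: α=0, u≡3; β=1, v≡5 (mod 31); (3|31)=-1, (5|31)=+1; sign (−1)^0·-1^1·+1^0 = -1.
(a,b)_3: α=0, u≡1; β=4, v≡2 (mod 3); (1|3)=+1, (2|3)=-1; sign (−1)^0·+1^4·-1^0 = +1.
(a,b)_2: α=-1, β=2; u≡7, v≡5 (mod 8); ε(u)ε(v)=1·0, αω(v)=-1·1, βω(u)=2·0; sum ≡ 1  ⇒  -1.
(a,b)_7: α=2, u≡5; β=2, v≡6 (mod 7); (5|7)=-1, (6|7)=-1; sign (−1)^0·-1^2·-1^2 = +1.
(a,b)_13: α=0, u≡4; β=-2, v≡2 (mod 13); (4|13)=+1, (2|13)=-1; sign (−1)^0·+1^-2·-1^0 = +1.
(a,b)_19: α=0, u≡15; β=-1, v≡6 (mod 19); (15|19)=-1, (6|19)=+1; sign (−1)^0·-1^-1·+1^0 = -1.
(a,b)_41: α=0, u≡18; β=1, v≡24 (mod 41); (18|41)=+1, (24|41)=-1; sign (−1)^0·+1^1·-1^0 = +1.
(a,b)_17: α=0, u≡5; β=2, v≡13 (mod 17); (5|17)=-1, (13|17)=+1; sign (−1)^0·-1^2·+1^0 = +1.
(430, 24149 / ℚ) ramifies at {2, 19, 31, 43}: a division algebra.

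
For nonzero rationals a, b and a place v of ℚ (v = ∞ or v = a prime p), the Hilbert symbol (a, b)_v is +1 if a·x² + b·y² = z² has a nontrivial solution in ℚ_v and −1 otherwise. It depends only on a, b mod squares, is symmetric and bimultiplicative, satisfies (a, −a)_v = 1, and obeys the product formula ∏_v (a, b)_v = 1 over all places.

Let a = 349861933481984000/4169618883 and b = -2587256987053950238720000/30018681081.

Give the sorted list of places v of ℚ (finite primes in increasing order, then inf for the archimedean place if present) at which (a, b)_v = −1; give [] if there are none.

Mod squares: a ≡ 6270, b ≡ -133. Check v ∈ {∞, 2, 3, 5, 7, 11, 17, 19, 23, 31, 43}.
v=∞: 6270 > 0 and -133 < 0  ⇒  (a,b)_∞ = +1.
v=17: a=17^-4·(≡3), b=17^0·(≡10) mod 17; (3|17)=-1, (10|17)=-1; (−1)^{-4·0·8}·(-1)^0·(-1)^-4 = +1.
v=23: a=23^0·(≡19), b=23^-2·(≡17) mod 23; (19|23)=-1, (17|23)=-1; (−1)^{0·-2·11}·(-1)^-2·(-1)^0 = +1.
v=3: a=3^-3·(≡2), b=3^-10·(≡2) mod 3; (2|3)=-1, (2|3)=-1; (−1)^{-3·-10·1}·(-1)^-10·(-1)^-3 = -1.
v=7: a=7^2·(≡3), b=7^7·(≡4) mod 7; (3|7)=-1, (4|7)=+1; (−1)^{2·7·3}·(-1)^7·(+1)^2 = -1.
v=2: v_2(a)=21, v_2(b)=24; units ≡ 7, 3 (mod 8); ε·ε+αω+βω = 1·1+21·1+24·0 ≡ 0  ⇒  (a,b)_2 = +1.
v=19: a=19^5·(≡1), b=19^5·(≡10) mod 19; (1|19)=+1, (10|19)=-1; (−1)^{5·5·9}·(+1)^5·(-1)^5 = +1.
v=43: a=43^-2·(≡10), b=43^0·(≡32) mod 43; (10|43)=+1, (32|43)=-1; (−1)^{-2·0·21}·(+1)^0·(-1)^-2 = +1.
v=5: a=5^3·(≡4), b=5^4·(≡3) mod 5; (4|5)=+1, (3|5)=-1; (−1)^{3·4·2}·(+1)^4·(-1)^3 = -1.
v=31: a=31^0·(≡2), b=31^-2·(≡21) mod 31; (2|31)=+1, (21|31)=-1; (−1)^{0·-2·15}·(+1)^-2·(-1)^0 = +1.
v=11: a=11^1·(≡4), b=11^2·(≡7) mod 11; (4|11)=+1, (7|11)=-1; (−1)^{1·2·5}·(+1)^2·(-1)^1 = -1.
Ram(6270, -133) = {3, 5, 7, 11}; no ℚ_3-point on the conic.

[3, 5, 7, 11]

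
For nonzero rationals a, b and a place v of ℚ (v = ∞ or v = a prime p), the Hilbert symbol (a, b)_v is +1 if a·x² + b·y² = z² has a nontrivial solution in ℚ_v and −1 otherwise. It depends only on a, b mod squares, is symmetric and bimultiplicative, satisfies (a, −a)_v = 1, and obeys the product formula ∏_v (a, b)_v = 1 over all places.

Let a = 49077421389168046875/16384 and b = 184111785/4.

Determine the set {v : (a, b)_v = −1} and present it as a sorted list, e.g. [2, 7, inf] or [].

(a, b) ≡ (6561555, 65) mod (ℚ^×)²; places V = {2, 3, 5, 7, 11, 13, 17, 19, 23, ∞}.
(a,b)_11: α=3, u≡10; β=2, v≡8 (mod 11); (10|11)=-1, (8|11)=-1; sign (−1)^0·-1^2·-1^3 = -1.
(a,b)_17: α=2, u≡12; β=2, v≡6 (mod 17); (12|17)=-1, (6|17)=-1; sign (−1)^0·-1^2·-1^2 = +1.
(a,b)_19: α=1, u≡9; β=0, v≡14 (mod 19); (9|19)=+1, (14|19)=-1; sign (−1)^0·+1^0·-1^1 = -1.
(a,b)_5: α=7, u≡4; β=1, v≡3 (mod 5); (4|5)=+1, (3|5)=-1; sign (−1)^0·+1^1·-1^7 = -1.
(a,b)_23: α=1, u≡1; β=0, v≡7 (mod 23); (1|23)=+1, (7|23)=-1; sign (−1)^0·+1^0·-1^1 = -1.
(a,b)_13: α=3, u≡1; β=1, v≡6 (mod 13); (1|13)=+1, (6|13)=-1; sign (−1)^0·+1^1·-1^3 = -1.
(a,b)_∞: sgn(6561555)=+, sgn(65)=+, so +1.
(a,b)_2: α=-14, β=-2; u≡3, v≡1 (mod 8); ε(u)ε(v)=1·0, αω(v)=-14·0, βω(u)=-2·1; sum ≡ 0  ⇒  +1.
(a,b)_7: α=1, u≡1; β=0, v≡1 (mod 7); (1|7)=+1, (1|7)=+1; sign (−1)^0·+1^0·+1^1 = +1.
(a,b)_3: α=5, u≡2; β=4, v≡2 (mod 3); (2|3)=-1, (2|3)=-1; sign (−1)^0·-1^4·-1^5 = -1.
(6561555, 65 / ℚ) ramifies at {3, 5, 11, 13, 19, 23}: a division algebra.

[3, 5, 11, 13, 19, 23]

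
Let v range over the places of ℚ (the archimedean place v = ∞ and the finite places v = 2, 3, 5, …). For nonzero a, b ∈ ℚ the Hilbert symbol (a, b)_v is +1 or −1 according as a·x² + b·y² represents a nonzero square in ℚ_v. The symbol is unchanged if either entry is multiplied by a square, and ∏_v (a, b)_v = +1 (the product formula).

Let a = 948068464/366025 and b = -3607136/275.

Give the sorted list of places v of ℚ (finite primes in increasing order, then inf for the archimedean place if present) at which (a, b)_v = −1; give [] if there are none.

(a, b) ≡ (24679, -14674) mod (ℚ^×)²; places V = {2, 5, 7, 11, 13, 23, 29, 37, ∞}.
(a,b)_11: α=-4, u≡8; β=-1, v≡2 (mod 11); (8|11)=-1, (2|11)=-1; sign (−1)^0·-1^-1·-1^-4 = -1.
(a,b)_23: α=1, u≡7; β=1, v≡18 (mod 23); (7|23)=-1, (18|23)=+1; sign (−1)^1·-1^1·+1^1 = +1.
(a,b)_37: α=1, u≡4; β=0, v≡32 (mod 37); (4|37)=+1, (32|37)=-1; sign (−1)^0·+1^0·-1^1 = -1.
(a,b)_2: α=4, β=5; u≡7, v≡7 (mod 8); ε(u)ε(v)=1·1, αω(v)=4·0, βω(u)=5·0; sum ≡ 1  ⇒  -1.
(a,b)_13: α=0, u≡7; β=2, v≡1 (mod 13); (7|13)=-1, (1|13)=+1; sign (−1)^0·-1^2·+1^0 = +1.
(a,b)_∞: sgn(24679)=+, sgn(-14674)=−, so +1.
(a,b)_7: α=4, u≡4; β=0, v≡3 (mod 7); (4|7)=+1, (3|7)=-1; sign (−1)^0·+1^0·-1^4 = +1.
(a,b)_29: α=1, u≡27; β=1, v≡6 (mod 29); (27|29)=-1, (6|29)=+1; sign (−1)^0·-1^1·+1^1 = -1.
(a,b)_5: α=-2, u≡4; β=-2, v≡4 (mod 5); (4|5)=+1, (4|5)=+1; sign (−1)^0·+1^-2·+1^-2 = +1.
(24679, -14674 / ℚ) ramifies at {2, 11, 29, 37}: a division algebra.

[2, 11, 29, 37]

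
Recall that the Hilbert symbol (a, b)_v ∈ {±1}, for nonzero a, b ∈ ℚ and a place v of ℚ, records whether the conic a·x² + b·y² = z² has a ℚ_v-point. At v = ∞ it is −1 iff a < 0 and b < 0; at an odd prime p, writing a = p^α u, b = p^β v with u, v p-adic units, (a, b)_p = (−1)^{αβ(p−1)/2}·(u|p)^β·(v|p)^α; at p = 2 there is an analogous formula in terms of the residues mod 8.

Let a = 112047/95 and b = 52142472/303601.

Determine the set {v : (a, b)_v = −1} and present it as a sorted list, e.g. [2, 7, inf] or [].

[3, 5, 13, 19]

Mod squares: a ≡ 62985, b ≡ 2. Check v ∈ {∞, 2, 3, 5, 13, 17, 19, 23, 29, 37}.
v=2: v_2(a)=0, v_2(b)=3; units ≡ 1, 1 (mod 8); ε·ε+αω+βω = 0·0+0·0+3·0 ≡ 0  ⇒  (a,b)_2 = +1.
v=5: a=5^-1·(≡3), b=5^0·(≡2) mod 5; (3|5)=-1, (2|5)=-1; (−1)^{-1·0·2}·(-1)^0·(-1)^-1 = -1.
v=19: a=19^-1·(≡16), b=19^-2·(≡10) mod 19; (16|19)=+1, (10|19)=-1; (−1)^{-1·-2·9}·(+1)^-2·(-1)^-1 = -1.
v=13: a=13^3·(≡3), b=13^0·(≡8) mod 13; (3|13)=+1, (8|13)=-1; (−1)^{3·0·6}·(+1)^0·(-1)^3 = -1.
v=3: a=3^1·(≡1), b=3^2·(≡2) mod 3; (1|3)=+1, (2|3)=-1; (−1)^{1·2·1}·(+1)^2·(-1)^1 = -1.
v=37: a=37^0·(≡34), b=37^2·(≡31) mod 37; (34|37)=+1, (31|37)=-1; (−1)^{0·2·18}·(+1)^2·(-1)^0 = +1.
v=23: a=23^0·(≡20), b=23^2·(≡13) mod 23; (20|23)=-1, (13|23)=+1; (−1)^{0·2·11}·(-1)^2·(+1)^0 = +1.
v=17: a=17^1·(≡8), b=17^0·(≡15) mod 17; (8|17)=+1, (15|17)=+1; (−1)^{1·0·8}·(+1)^0·(+1)^1 = +1.
v=29: a=29^0·(≡17), b=29^-2·(≡14) mod 29; (17|29)=-1, (14|29)=-1; (−1)^{0·-2·14}·(-1)^-2·(-1)^0 = +1.
v=∞: 62985 > 0 and 2 > 0  ⇒  (a,b)_∞ = +1.
|Ram(62985, 2)| = 4, even; anisotropic at {3, 5, 13, 19}.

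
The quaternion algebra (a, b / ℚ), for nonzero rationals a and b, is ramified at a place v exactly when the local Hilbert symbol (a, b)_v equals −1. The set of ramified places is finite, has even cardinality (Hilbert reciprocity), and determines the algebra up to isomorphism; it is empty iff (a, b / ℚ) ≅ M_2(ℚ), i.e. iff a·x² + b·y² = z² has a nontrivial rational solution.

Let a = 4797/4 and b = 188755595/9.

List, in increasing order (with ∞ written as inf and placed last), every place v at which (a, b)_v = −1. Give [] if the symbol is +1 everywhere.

(a, b) ≡ (533, 3852155) mod (ℚ^×)²; places V = {2, 3, 5, 7, 13, 19, 23, 41, 43, ∞}.
(a,b)_3: α=2, u≡2; β=-2, v≡2 (mod 3); (2|3)=-1, (2|3)=-1; sign (−1)^0·-1^-2·-1^2 = +1.
(a,b)_43: α=0, u≡6; β=1, v≡25 (mod 43); (6|43)=+1, (25|43)=+1; sign (−1)^0·+1^1·+1^0 = +1.
(a,b)_5: α=0, u≡3; β=1, v≡1 (mod 5); (3|5)=-1, (1|5)=+1; sign (−1)^0·-1^1·+1^0 = -1.
(a,b)_19: α=0, u≡7; β=1, v≡12 (mod 19); (7|19)=+1, (12|19)=-1; sign (−1)^0·+1^1·-1^0 = +1.
(a,b)_∞: sgn(533)=+, sgn(3852155)=+, so +1.
(a,b)_2: α=-2, β=0; u≡5, v≡3 (mod 8); ε(u)ε(v)=0·1, αω(v)=-2·1, βω(u)=0·1; sum ≡ 0  ⇒  +1.
(a,b)_7: α=0, u≡4; β=2, v≡3 (mod 7); (4|7)=+1, (3|7)=-1; sign (−1)^0·+1^2·-1^0 = +1.
(a,b)_13: α=1, u≡11; β=0, v≡6 (mod 13); (11|13)=-1, (6|13)=-1; sign (−1)^0·-1^0·-1^1 = -1.
(a,b)_23: α=0, u≡9; β=1, v≡15 (mod 23); (9|23)=+1, (15|23)=-1; sign (−1)^0·+1^1·-1^0 = +1.
(a,b)_41: α=1, u≡19; β=1, v≡35 (mod 41); (19|41)=-1, (35|41)=-1; sign (−1)^0·-1^1·-1^1 = +1.
Ram(533, 3852155) = {5, 13}; no ℚ_5-point on the conic.

[5, 13]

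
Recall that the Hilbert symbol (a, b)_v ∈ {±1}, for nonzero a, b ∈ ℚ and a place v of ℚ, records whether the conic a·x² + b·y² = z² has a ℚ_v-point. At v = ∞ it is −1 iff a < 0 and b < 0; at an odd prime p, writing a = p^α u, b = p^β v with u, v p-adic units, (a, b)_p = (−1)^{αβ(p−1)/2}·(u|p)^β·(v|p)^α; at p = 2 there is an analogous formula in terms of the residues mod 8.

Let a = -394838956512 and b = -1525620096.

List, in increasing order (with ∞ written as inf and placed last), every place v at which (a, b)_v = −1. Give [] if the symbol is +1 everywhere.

[2, 7, 11, inf]

(a, b) ≡ (-78, -6006) mod (ℚ^×)²; places V = {2, 3, 7, 11, 13, ∞}.
(a,b)_∞: sgn(-78)=−, sgn(-6006)=−, so -1.
(a,b)_2: α=5, β=7; u≡1, v≡5 (mod 8); ε(u)ε(v)=0·0, αω(v)=5·1, βω(u)=7·0; sum ≡ 1  ⇒  -1.
(a,b)_7: α=4, u≡5; β=3, v≡5 (mod 7); (5|7)=-1, (5|7)=-1; sign (−1)^0·-1^3·-1^4 = -1.
(a,b)_11: α=4, u≡8; β=1, v≡5 (mod 11); (8|11)=-1, (5|11)=+1; sign (−1)^0·-1^1·+1^4 = -1.
(a,b)_3: α=3, u≡1; β=5, v≡2 (mod 3); (1|3)=+1, (2|3)=-1; sign (−1)^1·+1^5·-1^3 = +1.
(a,b)_13: α=1, u≡7; β=1, v≡2 (mod 13); (7|13)=-1, (2|13)=-1; sign (−1)^0·-1^1·-1^1 = +1.
Ram(-78, -6006) = {2, 7, 11, ∞}; no ℚ_2-point on the conic.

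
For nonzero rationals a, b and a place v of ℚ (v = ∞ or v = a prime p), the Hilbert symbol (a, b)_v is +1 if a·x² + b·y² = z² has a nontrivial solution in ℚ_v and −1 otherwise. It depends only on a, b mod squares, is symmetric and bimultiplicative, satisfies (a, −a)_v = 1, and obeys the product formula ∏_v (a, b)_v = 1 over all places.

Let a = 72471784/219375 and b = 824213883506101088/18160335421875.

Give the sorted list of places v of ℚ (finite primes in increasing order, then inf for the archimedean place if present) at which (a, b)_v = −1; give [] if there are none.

[2, 7, 11, 13]

(a, b) ≡ (6006, 546) mod (ℚ^×)²; places V = {2, 3, 5, 7, 11, 13, ∞}.
(a,b)_13: α=-1, u≡8; β=3, v≡9 (mod 13); (8|13)=-1, (9|13)=+1; sign (−1)^0·-1^3·+1^-1 = -1.
(a,b)_3: α=-3, u≡1; β=-19, v≡2 (mod 3); (1|3)=+1, (2|3)=-1; sign (−1)^1·+1^-19·-1^-3 = +1.
(a,b)_5: α=-4, u≡4; β=-6, v≡4 (mod 5); (4|5)=+1, (4|5)=+1; sign (−1)^0·+1^-6·+1^-4 = +1.
(a,b)_7: α=7, u≡2; β=13, v≡2 (mod 7); (2|7)=+1, (2|7)=+1; sign (−1)^1·+1^13·+1^7 = -1.
(a,b)_2: α=3, β=5; u≡3, v≡1 (mod 8); ε(u)ε(v)=1·0, αω(v)=3·0, βω(u)=5·1; sum ≡ 1  ⇒  -1.
(a,b)_∞: sgn(6006)=+, sgn(546)=+, so +1.
(a,b)_11: α=1, u≡2; β=2, v≡8 (mod 11); (2|11)=-1, (8|11)=-1; sign (−1)^0·-1^2·-1^1 = -1.
Ram(6006, 546) = {2, 7, 11, 13}; no ℚ_2-point on the conic.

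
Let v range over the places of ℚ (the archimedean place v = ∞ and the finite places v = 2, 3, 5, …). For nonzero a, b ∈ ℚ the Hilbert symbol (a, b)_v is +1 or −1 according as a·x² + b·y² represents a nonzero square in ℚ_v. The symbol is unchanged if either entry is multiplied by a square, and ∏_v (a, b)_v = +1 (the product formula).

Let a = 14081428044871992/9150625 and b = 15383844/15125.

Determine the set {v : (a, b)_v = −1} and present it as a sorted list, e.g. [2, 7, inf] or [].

[2, 5, 17, 19]

Mod squares: a ≡ 238, b ≡ 4845. Check v ∈ {∞, 2, 3, 5, 7, 11, 17, 19}.
v=∞: 238 > 0 and 4845 > 0  ⇒  (a,b)_∞ = +1.
v=17: a=17^3·(≡11), b=17^1·(≡16) mod 17; (11|17)=-1, (16|17)=+1; (−1)^{3·1·8}·(-1)^1·(+1)^3 = -1.
v=11: a=11^-4·(≡10), b=11^-2·(≡9) mod 11; (10|11)=-1, (9|11)=+1; (−1)^{-4·-2·5}·(-1)^-2·(+1)^-4 = +1.
v=5: a=5^-4·(≡2), b=5^-3·(≡4) mod 5; (2|5)=-1, (4|5)=+1; (−1)^{-4·-3·2}·(-1)^-3·(+1)^-4 = -1.
v=19: a=19^2·(≡18), b=19^1·(≡10) mod 19; (18|19)=-1, (10|19)=-1; (−1)^{2·1·9}·(-1)^1·(-1)^2 = -1.
v=2: v_2(a)=3, v_2(b)=2; units ≡ 7, 5 (mod 8); ε·ε+αω+βω = 1·0+3·1+2·0 ≡ 1  ⇒  (a,b)_2 = -1.
v=7: a=7^5·(≡5), b=7^2·(≡4) mod 7; (5|7)=-1, (4|7)=+1; (−1)^{5·2·3}·(-1)^2·(+1)^5 = +1.
v=3: a=3^10·(≡1), b=3^5·(≡1) mod 3; (1|3)=+1, (1|3)=+1; (−1)^{10·5·1}·(+1)^5·(+1)^10 = +1.
|Ram(238, 4845)| = 4, even; anisotropic at {2, 5, 17, 19}.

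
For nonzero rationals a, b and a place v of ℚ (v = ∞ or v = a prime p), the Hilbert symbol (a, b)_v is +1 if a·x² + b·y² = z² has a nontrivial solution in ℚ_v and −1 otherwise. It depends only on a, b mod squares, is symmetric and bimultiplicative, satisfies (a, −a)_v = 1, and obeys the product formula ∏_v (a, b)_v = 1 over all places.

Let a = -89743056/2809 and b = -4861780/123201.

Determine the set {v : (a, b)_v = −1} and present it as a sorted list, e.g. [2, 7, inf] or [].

(a, b) ≡ (-33189, -205) mod (ℚ^×)²; places V = {2, 3, 5, 7, 11, 13, 23, 37, 41, 53, ∞}.
(a,b)_37: α=1, u≡9; β=0, v≡6 (mod 37); (9|37)=+1, (6|37)=-1; sign (−1)^0·+1^0·-1^1 = -1.
(a,b)_3: α=1, u≡1; β=-6, v≡2 (mod 3); (1|3)=+1, (2|3)=-1; sign (−1)^0·+1^-6·-1^1 = -1.
(a,b)_5: α=0, u≡1; β=1, v≡4 (mod 5); (1|5)=+1, (4|5)=+1; sign (−1)^0·+1^1·+1^0 = +1.
(a,b)_13: α=3, u≡11; β=-2, v≡12 (mod 13); (11|13)=-1, (12|13)=+1; sign (−1)^0·-1^-2·+1^3 = +1.
(a,b)_41: α=0, u≡39; β=1, v≡2 (mod 41); (39|41)=+1, (2|41)=+1; sign (−1)^0·+1^1·+1^0 = +1.
(a,b)_∞: sgn(-33189)=−, sgn(-205)=−, so -1.
(a,b)_2: α=4, β=2; u≡3, v≡3 (mod 8); ε(u)ε(v)=1·1, αω(v)=4·1, βω(u)=2·1; sum ≡ 1  ⇒  -1.
(a,b)_11: α=0, u≡1; β=2, v≡3 (mod 11); (1|11)=+1, (3|11)=+1; sign (−1)^0·+1^2·+1^0 = +1.
(a,b)_23: α=1, u≡3; β=0, v≡4 (mod 23); (3|23)=+1, (4|23)=+1; sign (−1)^0·+1^0·+1^1 = +1.
(a,b)_7: α=0, u≡5; β=2, v≡5 (mod 7); (5|7)=-1, (5|7)=-1; sign (−1)^0·-1^2·-1^0 = +1.
(a,b)_53: α=-2, u≡42; β=0, v≡17 (mod 53); (42|53)=+1, (17|53)=+1; sign (−1)^0·+1^0·+1^-2 = +1.
|Ram(-33189, -205)| = 4, even; anisotropic at {2, 3, 37, ∞}.

[2, 3, 37, inf]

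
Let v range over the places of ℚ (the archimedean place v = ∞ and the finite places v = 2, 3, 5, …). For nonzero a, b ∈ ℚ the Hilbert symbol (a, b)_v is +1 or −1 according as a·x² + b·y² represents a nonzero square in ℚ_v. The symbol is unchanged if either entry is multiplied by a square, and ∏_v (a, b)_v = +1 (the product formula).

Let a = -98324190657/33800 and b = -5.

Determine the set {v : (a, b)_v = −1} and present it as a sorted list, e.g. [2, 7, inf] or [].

(a, b) ≡ (-7714, -5) mod (ℚ^×)²; places V = {2, 3, 5, 7, 11, 13, 17, 19, 29, ∞}.
(a,b)_13: α=-2, u≡7; β=0, v≡8 (mod 13); (7|13)=-1, (8|13)=-1; sign (−1)^0·-1^0·-1^-2 = +1.
(a,b)_3: α=6, u≡2; β=0, v≡1 (mod 3); (2|3)=-1, (1|3)=+1; sign (−1)^0·-1^0·+1^6 = +1.
(a,b)_7: α=1, u≡2; β=0, v≡2 (mod 7); (2|7)=+1, (2|7)=+1; sign (−1)^0·+1^0·+1^1 = +1.
(a,b)_∞: sgn(-7714)=−, sgn(-5)=−, so -1.
(a,b)_11: α=2, u≡10; β=0, v≡6 (mod 11); (10|11)=-1, (6|11)=-1; sign (−1)^0·-1^0·-1^2 = +1.
(a,b)_17: α=2, u≡15; β=0, v≡12 (mod 17); (15|17)=+1, (12|17)=-1; sign (−1)^0·+1^0·-1^2 = +1.
(a,b)_29: α=1, u≡13; β=0, v≡24 (mod 29); (13|29)=+1, (24|29)=+1; sign (−1)^0·+1^0·+1^1 = +1.
(a,b)_2: α=-3, β=0; u≡7, v≡3 (mod 8); ε(u)ε(v)=1·1, αω(v)=-3·1, βω(u)=0·0; sum ≡ 0  ⇒  +1.
(a,b)_5: α=-2, u≡4; β=1, v≡4 (mod 5); (4|5)=+1, (4|5)=+1; sign (−1)^0·+1^1·+1^-2 = +1.
(a,b)_19: α=1, u≡2; β=0, v≡14 (mod 19); (2|19)=-1, (14|19)=-1; sign (−1)^0·-1^0·-1^1 = -1.
|Ram(-7714, -5)| = 2, even; anisotropic at {19, ∞}.

[19, inf]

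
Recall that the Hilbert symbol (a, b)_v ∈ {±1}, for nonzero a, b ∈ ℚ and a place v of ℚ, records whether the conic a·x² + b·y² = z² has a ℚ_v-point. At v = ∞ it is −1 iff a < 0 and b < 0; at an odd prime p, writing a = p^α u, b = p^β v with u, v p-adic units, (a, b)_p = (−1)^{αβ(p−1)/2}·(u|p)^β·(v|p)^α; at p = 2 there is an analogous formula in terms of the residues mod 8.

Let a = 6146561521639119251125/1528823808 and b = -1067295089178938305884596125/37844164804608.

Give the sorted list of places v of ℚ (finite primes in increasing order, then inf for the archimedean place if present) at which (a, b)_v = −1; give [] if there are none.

(a, b) ≡ (70490, -33905690) mod (ℚ^×)²; places V = {2, 3, 5, 7, 13, 19, 37, 53, 59, ∞}.
(a,b)_∞: sgn(70490)=+, sgn(-33905690)=−, so +1.
(a,b)_3: α=-6, u≡2; β=-4, v≡1 (mod 3); (2|3)=-1, (1|3)=+1; sign (−1)^0·-1^-4·+1^-6 = +1.
(a,b)_13: α=4, u≡10; β=5, v≡2 (mod 13); (10|13)=+1, (2|13)=-1; sign (−1)^0·+1^5·-1^4 = +1.
(a,b)_53: α=1, u≡3; β=1, v≡22 (mod 53); (3|53)=-1, (22|53)=-1; sign (−1)^0·-1^1·-1^1 = +1.
(a,b)_59: α=0, u≡39; β=-2, v≡26 (mod 59); (39|59)=-1, (26|59)=+1; sign (−1)^0·-1^-2·+1^0 = +1.
(a,b)_7: α=1, u≡4; β=1, v≡4 (mod 7); (4|7)=+1, (4|7)=+1; sign (−1)^1·+1^1·+1^1 = -1.
(a,b)_5: α=3, u≡3; β=3, v≡2 (mod 5); (3|5)=-1, (2|5)=-1; sign (−1)^0·-1^3·-1^3 = +1.
(a,b)_19: α=5, u≡16; β=7, v≡18 (mod 19); (16|19)=+1, (18|19)=-1; sign (−1)^1·+1^7·-1^5 = +1.
(a,b)_37: α=4, u≡8; β=5, v≡30 (mod 37); (8|37)=-1, (30|37)=+1; sign (−1)^0·-1^5·+1^4 = -1.
(a,b)_2: α=-21, β=-27; u≡5, v≡3 (mod 8); ε(u)ε(v)=0·1, αω(v)=-21·1, βω(u)=-27·1; sum ≡ 0  ⇒  +1.
|Ram(70490, -33905690)| = 2, even; anisotropic at {7, 37}.

[7, 37]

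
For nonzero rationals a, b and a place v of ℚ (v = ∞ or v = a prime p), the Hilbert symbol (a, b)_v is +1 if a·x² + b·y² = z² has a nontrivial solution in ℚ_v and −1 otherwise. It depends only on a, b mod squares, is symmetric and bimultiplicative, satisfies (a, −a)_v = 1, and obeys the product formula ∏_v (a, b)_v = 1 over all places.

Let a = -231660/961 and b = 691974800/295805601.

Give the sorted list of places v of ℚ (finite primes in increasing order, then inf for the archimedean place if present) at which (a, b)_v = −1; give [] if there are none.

[5, 11]

(a, b) ≡ (-715, 17) mod (ℚ^×)²; places V = {2, 3, 5, 7, 11, 13, 17, 29, 31, ∞}.
(a,b)_5: α=1, u≡3; β=2, v≡2 (mod 5); (3|5)=-1, (2|5)=-1; sign (−1)^0·-1^2·-1^1 = -1.
(a,b)_29: α=0, u≡27; β=2, v≡3 (mod 29); (27|29)=-1, (3|29)=-1; sign (−1)^0·-1^2·-1^0 = +1.
(a,b)_7: α=0, u≡6; β=-4, v≡6 (mod 7); (6|7)=-1, (6|7)=-1; sign (−1)^0·-1^-4·-1^0 = +1.
(a,b)_11: α=1, u≡4; β=2, v≡7 (mod 11); (4|11)=+1, (7|11)=-1; sign (−1)^0·+1^2·-1^1 = -1.
(a,b)_2: α=2, β=4; u≡5, v≡1 (mod 8); ε(u)ε(v)=0·0, αω(v)=2·0, βω(u)=4·1; sum ≡ 0  ⇒  +1.
(a,b)_3: α=4, u≡2; β=-6, v≡2 (mod 3); (2|3)=-1, (2|3)=-1; sign (−1)^0·-1^-6·-1^4 = +1.
(a,b)_31: α=-2, u≡3; β=0, v≡17 (mod 31); (3|31)=-1, (17|31)=-1; sign (−1)^0·-1^0·-1^-2 = +1.
(a,b)_∞: sgn(-715)=−, sgn(17)=+, so +1.
(a,b)_17: α=0, u≡15; β=1, v≡1 (mod 17); (15|17)=+1, (1|17)=+1; sign (−1)^0·+1^1·+1^0 = +1.
(a,b)_13: α=1, u≡10; β=-2, v≡4 (mod 13); (10|13)=+1, (4|13)=+1; sign (−1)^0·+1^-2·+1^1 = +1.
Ram(-715, 17) = {5, 11}; no ℚ_5-point on the conic.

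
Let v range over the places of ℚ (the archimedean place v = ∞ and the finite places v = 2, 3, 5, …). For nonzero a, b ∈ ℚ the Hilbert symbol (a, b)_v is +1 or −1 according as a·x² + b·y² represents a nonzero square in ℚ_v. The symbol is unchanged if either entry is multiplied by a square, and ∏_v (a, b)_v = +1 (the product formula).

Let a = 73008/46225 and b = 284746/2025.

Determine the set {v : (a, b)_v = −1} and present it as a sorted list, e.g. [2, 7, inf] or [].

Mod squares: a ≡ 3, b ≡ 154. Check v ∈ {∞, 2, 3, 5, 7, 11, 13, 43}.
v=7: a=7^0·(≡3), b=7^1·(≡4) mod 7; (3|7)=-1, (4|7)=+1; (−1)^{0·1·3}·(-1)^1·(+1)^0 = -1.
v=2: v_2(a)=4, v_2(b)=1; units ≡ 3, 5 (mod 8); ε·ε+αω+βω = 1·0+4·1+1·1 ≡ 1  ⇒  (a,b)_2 = -1.
v=13: a=13^2·(≡12), b=13^0·(≡2) mod 13; (12|13)=+1, (2|13)=-1; (−1)^{2·0·6}·(+1)^0·(-1)^2 = +1.
v=5: a=5^-2·(≡2), b=5^-2·(≡1) mod 5; (2|5)=-1, (1|5)=+1; (−1)^{-2·-2·2}·(-1)^-2·(+1)^-2 = +1.
v=11: a=11^0·(≡4), b=11^1·(≡3) mod 11; (4|11)=+1, (3|11)=+1; (−1)^{0·1·5}·(+1)^1·(+1)^0 = +1.
v=∞: 3 > 0 and 154 > 0  ⇒  (a,b)_∞ = +1.
v=3: a=3^3·(≡1), b=3^-4·(≡1) mod 3; (1|3)=+1, (1|3)=+1; (−1)^{3·-4·1}·(+1)^-4·(+1)^3 = +1.
v=43: a=43^-2·(≡29), b=43^2·(≡17) mod 43; (29|43)=-1, (17|43)=+1; (−1)^{-2·2·21}·(-1)^2·(+1)^-2 = +1.
|Ram(3, 154)| = 2, even; anisotropic at {2, 7}.

[2, 7]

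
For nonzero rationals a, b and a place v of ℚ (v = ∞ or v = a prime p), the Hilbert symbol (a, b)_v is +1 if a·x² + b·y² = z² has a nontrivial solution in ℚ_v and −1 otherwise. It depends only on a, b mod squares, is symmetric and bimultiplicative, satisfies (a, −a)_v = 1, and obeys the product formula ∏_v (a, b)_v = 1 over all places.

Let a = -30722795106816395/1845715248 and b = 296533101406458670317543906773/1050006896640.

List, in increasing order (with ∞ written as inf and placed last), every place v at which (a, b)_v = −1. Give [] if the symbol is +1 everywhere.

[2, 3, 5, 23]

Mod squares: a ≡ -5865, b ≡ 1190595. Check v ∈ {∞, 2, 3, 5, 7, 11, 13, 17, 23, 29, 43, 53}.
v=7: a=7^0·(≡2), b=7^1·(≡3) mod 7; (2|7)=+1, (3|7)=-1; (−1)^{0·1·3}·(+1)^1·(-1)^0 = +1.
v=13: a=13^-2·(≡2), b=13^-2·(≡4) mod 13; (2|13)=-1, (4|13)=+1; (−1)^{-2·-2·6}·(-1)^-2·(+1)^-2 = +1.
v=23: a=23^1·(≡5), b=23^3·(≡11) mod 23; (5|23)=-1, (11|23)=-1; (−1)^{1·3·11}·(-1)^3·(-1)^1 = -1.
v=2: v_2(a)=-4, v_2(b)=-14; units ≡ 7, 3 (mod 8); ε·ε+αω+βω = 1·1+-4·1+-14·0 ≡ 1  ⇒  (a,b)_2 = -1.
v=29: a=29^2·(≡25), b=29^5·(≡5) mod 29; (25|29)=+1, (5|29)=+1; (−1)^{2·5·14}·(+1)^5·(+1)^2 = +1.
v=5: a=5^1·(≡2), b=5^-1·(≡1) mod 5; (2|5)=-1, (1|5)=+1; (−1)^{1·-1·2}·(-1)^-1·(+1)^1 = -1.
v=53: a=53^-2·(≡3), b=53^-2·(≡22) mod 53; (3|53)=-1, (22|53)=-1; (−1)^{-2·-2·26}·(-1)^-2·(-1)^-2 = +1.
v=∞: -5865 < 0 and 1190595 > 0  ⇒  (a,b)_∞ = +1.
v=43: a=43^2·(≡18), b=43^4·(≡24) mod 43; (18|43)=-1, (24|43)=+1; (−1)^{2·4·21}·(-1)^4·(+1)^2 = +1.
v=17: a=17^5·(≡11), b=17^7·(≡6) mod 17; (11|17)=-1, (6|17)=-1; (−1)^{5·7·8}·(-1)^7·(-1)^5 = +1.
v=3: a=3^-5·(≡1), b=3^-3·(≡1) mod 3; (1|3)=+1, (1|3)=+1; (−1)^{-5·-3·1}·(+1)^-3·(+1)^-5 = -1.
v=11: a=11^2·(≡1), b=11^2·(≡6) mod 11; (1|11)=+1, (6|11)=-1; (−1)^{2·2·5}·(+1)^2·(-1)^2 = +1.
|Ram(-5865, 1190595)| = 4, even; anisotropic at {2, 3, 5, 23}.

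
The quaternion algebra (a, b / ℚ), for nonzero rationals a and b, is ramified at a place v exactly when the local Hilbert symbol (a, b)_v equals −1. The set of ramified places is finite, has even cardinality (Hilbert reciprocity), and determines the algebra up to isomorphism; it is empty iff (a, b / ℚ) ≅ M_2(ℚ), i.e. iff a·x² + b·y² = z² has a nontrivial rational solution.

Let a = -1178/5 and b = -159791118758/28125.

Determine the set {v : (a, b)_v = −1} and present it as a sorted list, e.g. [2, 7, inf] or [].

Mod squares: a ≡ -5890, b ≡ -2302990. Check v ∈ {∞, 2, 3, 5, 17, 19, 23, 31}.
v=31: a=31^1·(≡11), b=31^3·(≡24) mod 31; (11|31)=-1, (24|31)=-1; (−1)^{1·3·15}·(-1)^3·(-1)^1 = -1.
v=17: a=17^0·(≡16), b=17^1·(≡6) mod 17; (16|17)=+1, (6|17)=-1; (−1)^{0·1·8}·(+1)^1·(-1)^0 = +1.
v=2: v_2(a)=1, v_2(b)=1; units ≡ 7, 1 (mod 8); ε·ε+αω+βω = 1·0+1·0+1·0 ≡ 0  ⇒  (a,b)_2 = +1.
v=3: a=3^0·(≡2), b=3^-2·(≡2) mod 3; (2|3)=-1, (2|3)=-1; (−1)^{0·-2·1}·(-1)^-2·(-1)^0 = +1.
v=5: a=5^-1·(≡2), b=5^-5·(≡3) mod 5; (2|5)=-1, (3|5)=-1; (−1)^{-1·-5·2}·(-1)^-5·(-1)^-1 = +1.
v=∞: -5890 < 0 and -2302990 < 0  ⇒  (a,b)_∞ = -1.
v=19: a=19^1·(≡18), b=19^3·(≡12) mod 19; (18|19)=-1, (12|19)=-1; (−1)^{1·3·9}·(-1)^3·(-1)^1 = -1.
v=23: a=23^0·(≡22), b=23^1·(≡2) mod 23; (22|23)=-1, (2|23)=+1; (−1)^{0·1·11}·(-1)^1·(+1)^0 = -1.
|Ram(-5890, -2302990)| = 4, even; anisotropic at {19, 23, 31, ∞}.

[19, 23, 31, inf]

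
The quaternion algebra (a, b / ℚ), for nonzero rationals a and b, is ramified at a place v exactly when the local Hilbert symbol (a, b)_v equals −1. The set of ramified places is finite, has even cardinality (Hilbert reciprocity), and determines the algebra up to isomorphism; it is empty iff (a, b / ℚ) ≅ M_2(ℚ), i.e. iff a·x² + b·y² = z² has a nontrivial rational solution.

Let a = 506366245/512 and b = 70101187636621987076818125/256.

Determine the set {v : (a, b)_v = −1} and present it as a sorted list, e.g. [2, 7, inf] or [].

Mod squares: a ≡ 170810, b ≡ 28101. Check v ∈ {∞, 2, 3, 5, 7, 11, 17, 19, 29, 31}.
v=7: a=7^2·(≡3), b=7^6·(≡6) mod 7; (3|7)=-1, (6|7)=-1; (−1)^{2·6·3}·(-1)^6·(-1)^2 = +1.
v=17: a=17^0·(≡6), b=17^1·(≡8) mod 17; (6|17)=-1, (8|17)=+1; (−1)^{0·1·8}·(-1)^1·(+1)^0 = -1.
v=11: a=11^2·(≡10), b=11^2·(≡2) mod 11; (10|11)=-1, (2|11)=-1; (−1)^{2·2·5}·(-1)^2·(-1)^2 = +1.
v=∞: 170810 > 0 and 28101 > 0  ⇒  (a,b)_∞ = +1.
v=29: a=29^1·(≡14), b=29^3·(≡12) mod 29; (14|29)=-1, (12|29)=-1; (−1)^{1·3·14}·(-1)^3·(-1)^1 = +1.
v=3: a=3^0·(≡2), b=3^1·(≡1) mod 3; (2|3)=-1, (1|3)=+1; (−1)^{0·1·1}·(-1)^1·(+1)^0 = -1.
v=19: a=19^1·(≡8), b=19^3·(≡5) mod 19; (8|19)=-1, (5|19)=+1; (−1)^{1·3·9}·(-1)^3·(+1)^1 = +1.
v=31: a=31^1·(≡29), b=31^4·(≡21) mod 31; (29|31)=-1, (21|31)=-1; (−1)^{1·4·15}·(-1)^4·(-1)^1 = -1.
v=5: a=5^1·(≡2), b=5^4·(≡4) mod 5; (2|5)=-1, (4|5)=+1; (−1)^{1·4·2}·(-1)^4·(+1)^1 = +1.
v=2: v_2(a)=-9, v_2(b)=-8; units ≡ 5, 5 (mod 8); ε·ε+αω+βω = 0·0+-9·1+-8·1 ≡ 1  ⇒  (a,b)_2 = -1.
(170810, 28101 / ℚ) ramifies at {2, 3, 17, 31}: a division algebra.

[2, 3, 17, 31]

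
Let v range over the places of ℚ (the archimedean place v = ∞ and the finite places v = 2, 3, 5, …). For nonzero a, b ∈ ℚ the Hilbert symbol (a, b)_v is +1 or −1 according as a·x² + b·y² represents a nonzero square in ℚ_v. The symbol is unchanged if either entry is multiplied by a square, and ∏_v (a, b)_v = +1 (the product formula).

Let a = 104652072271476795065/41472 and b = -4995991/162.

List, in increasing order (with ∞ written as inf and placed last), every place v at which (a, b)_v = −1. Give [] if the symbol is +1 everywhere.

(a, b) ≡ (2530, -203918) mod (ℚ^×)²; places V = {2, 3, 5, 7, 11, 13, 23, 31, ∞}.
(a,b)_7: α=2, u≡5; β=2, v≡3 (mod 7); (5|7)=-1, (3|7)=-1; sign (−1)^0·-1^2·-1^2 = +1.
(a,b)_13: α=4, u≡5; β=1, v≡2 (mod 13); (5|13)=-1, (2|13)=-1; sign (−1)^0·-1^1·-1^4 = -1.
(a,b)_3: α=-4, u≡1; β=-4, v≡1 (mod 3); (1|3)=+1, (1|3)=+1; sign (−1)^0·+1^-4·+1^-4 = +1.
(a,b)_31: α=4, u≡5; β=1, v≡10 (mod 31); (5|31)=+1, (10|31)=+1; sign (−1)^0·+1^1·+1^4 = +1.
(a,b)_5: α=1, u≡4; β=0, v≡2 (mod 5); (4|5)=+1, (2|5)=-1; sign (−1)^0·+1^0·-1^1 = -1.
(a,b)_23: α=3, u≡12; β=1, v≡18 (mod 23); (12|23)=+1, (18|23)=+1; sign (−1)^1·+1^1·+1^3 = -1.
(a,b)_∞: sgn(2530)=+, sgn(-203918)=−, so +1.
(a,b)_11: α=3, u≡10; β=1, v≡8 (mod 11); (10|11)=-1, (8|11)=-1; sign (−1)^1·-1^1·-1^3 = -1.
(a,b)_2: α=-9, β=-1; u≡1, v≡1 (mod 8); ε(u)ε(v)=0·0, αω(v)=-9·0, βω(u)=-1·0; sum ≡ 0  ⇒  +1.
Ram(2530, -203918) = {5, 11, 13, 23}; no ℚ_5-point on the conic.

[5, 11, 13, 23]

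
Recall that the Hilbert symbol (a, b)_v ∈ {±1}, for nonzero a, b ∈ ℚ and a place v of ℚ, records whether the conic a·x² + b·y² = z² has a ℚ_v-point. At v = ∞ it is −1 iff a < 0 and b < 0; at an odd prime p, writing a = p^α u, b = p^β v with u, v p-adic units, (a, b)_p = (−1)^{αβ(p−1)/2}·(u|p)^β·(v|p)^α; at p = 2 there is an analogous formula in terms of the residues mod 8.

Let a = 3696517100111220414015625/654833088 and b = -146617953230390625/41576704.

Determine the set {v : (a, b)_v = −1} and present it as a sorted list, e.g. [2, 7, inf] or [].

[2, 7, 17, 41]

(a, b) ≡ (4879, -5945) mod (ℚ^×)²; places V = {2, 3, 5, 7, 13, 17, 19, 29, 31, 37, 41, ∞}.
(a,b)_29: α=2, u≡23; β=1, v≡21 (mod 29); (23|29)=+1, (21|29)=-1; sign (−1)^0·+1^1·-1^2 = +1.
(a,b)_19: α=2, u≡8; β=2, v≡3 (mod 19); (8|19)=-1, (3|19)=-1; sign (−1)^0·-1^2·-1^2 = +1.
(a,b)_5: α=6, u≡4; β=7, v≡4 (mod 5); (4|5)=+1, (4|5)=+1; sign (−1)^0·+1^7·+1^6 = +1.
(a,b)_31: α=-2, u≡3; β=-2, v≡28 (mod 31); (3|31)=-1, (28|31)=+1; sign (−1)^0·-1^-2·+1^-2 = +1.
(a,b)_3: α=-2, u≡1; β=2, v≡1 (mod 3); (1|3)=+1, (1|3)=+1; sign (−1)^0·+1^2·+1^-2 = +1.
(a,b)_7: α=-1, u≡4; β=0, v≡3 (mod 7); (4|7)=+1, (3|7)=-1; sign (−1)^0·+1^0·-1^-1 = -1.
(a,b)_2: α=-6, β=-8; u≡7, v≡7 (mod 8); ε(u)ε(v)=1·1, αω(v)=-6·0, βω(u)=-8·0; sum ≡ 1  ⇒  -1.
(a,b)_17: α=3, u≡9; β=2, v≡12 (mod 17); (9|17)=+1, (12|17)=-1; sign (−1)^0·+1^2·-1^3 = -1.
(a,b)_41: α=5, u≡16; β=3, v≡19 (mod 41); (16|41)=+1, (19|41)=-1; sign (−1)^0·+1^3·-1^5 = -1.
(a,b)_13: α=-2, u≡12; β=-2, v≡1 (mod 13); (12|13)=+1, (1|13)=+1; sign (−1)^0·+1^-2·+1^-2 = +1.
(a,b)_37: α=2, u≡17; β=0, v≡27 (mod 37); (17|37)=-1, (27|37)=+1; sign (−1)^0·-1^0·+1^2 = +1.
(a,b)_∞: sgn(4879)=+, sgn(-5945)=−, so +1.
|Ram(4879, -5945)| = 4, even; anisotropic at {2, 7, 17, 41}.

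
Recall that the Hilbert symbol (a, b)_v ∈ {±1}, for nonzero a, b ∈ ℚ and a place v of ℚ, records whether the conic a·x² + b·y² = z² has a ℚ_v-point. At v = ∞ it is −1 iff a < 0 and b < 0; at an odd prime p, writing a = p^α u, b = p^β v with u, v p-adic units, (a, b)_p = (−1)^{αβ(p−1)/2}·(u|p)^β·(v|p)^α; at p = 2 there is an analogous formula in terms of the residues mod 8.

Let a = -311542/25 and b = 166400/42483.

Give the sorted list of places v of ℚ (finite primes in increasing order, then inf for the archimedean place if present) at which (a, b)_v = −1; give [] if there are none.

[2, 3]

(a, b) ≡ (-22, 78) mod (ℚ^×)²; places V = {2, 3, 5, 7, 11, 13, 17, ∞}.
(a,b)_13: α=0, u≡10; β=1, v≡5 (mod 13); (10|13)=+1, (5|13)=-1; sign (−1)^0·+1^1·-1^0 = +1.
(a,b)_11: α=1, u≡1; β=0, v≡3 (mod 11); (1|11)=+1, (3|11)=+1; sign (−1)^0·+1^0·+1^1 = +1.
(a,b)_2: α=1, β=9; u≡5, v≡7 (mod 8); ε(u)ε(v)=0·1, αω(v)=1·0, βω(u)=9·1; sum ≡ 1  ⇒  -1.
(a,b)_3: α=0, u≡2; β=-1, v≡2 (mod 3); (2|3)=-1, (2|3)=-1; sign (−1)^0·-1^-1·-1^0 = -1.
(a,b)_7: α=2, u≡3; β=-2, v≡4 (mod 7); (3|7)=-1, (4|7)=+1; sign (−1)^0·-1^-2·+1^2 = +1.
(a,b)_∞: sgn(-22)=−, sgn(78)=+, so +1.
(a,b)_17: α=2, u≡14; β=-2, v≡5 (mod 17); (14|17)=-1, (5|17)=-1; sign (−1)^0·-1^-2·-1^2 = +1.
(a,b)_5: α=-2, u≡3; β=2, v≡2 (mod 5); (3|5)=-1, (2|5)=-1; sign (−1)^0·-1^2·-1^-2 = +1.
|Ram(-22, 78)| = 2, even; anisotropic at {2, 3}.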